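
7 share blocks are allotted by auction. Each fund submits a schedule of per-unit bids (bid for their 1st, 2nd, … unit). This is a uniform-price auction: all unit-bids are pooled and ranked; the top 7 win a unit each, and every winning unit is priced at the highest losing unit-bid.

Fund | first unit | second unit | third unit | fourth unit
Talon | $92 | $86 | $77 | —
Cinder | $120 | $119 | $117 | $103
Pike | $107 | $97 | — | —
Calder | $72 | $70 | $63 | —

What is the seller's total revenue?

Pooled unit-bids ranked (top 7): 120 (Cinder-1), 119 (Cinder-2), 117 (Cinder-3), 107 (Pike-1), 103 (Cinder-4), 97 (Pike-2), 92 (Talon-1)
The (k+1)-th unit-bid is $86.
Allocation: Cinder 4, Pike 2, Talon 1. Every unit priced at $86.
Revenue = 7 × 86 = $602.

Total revenue: $602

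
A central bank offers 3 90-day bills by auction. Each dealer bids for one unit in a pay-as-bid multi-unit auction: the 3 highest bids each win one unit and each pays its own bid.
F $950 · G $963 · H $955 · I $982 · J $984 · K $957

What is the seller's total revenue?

Total revenue: $2,929

Ordering the bids: 984 (J), 982 (I), 963 (G), 957 (K), 955 (H), …
Winners (3 units): J, I, G.
Total revenue = 984 + 982 + 963 = $2,929.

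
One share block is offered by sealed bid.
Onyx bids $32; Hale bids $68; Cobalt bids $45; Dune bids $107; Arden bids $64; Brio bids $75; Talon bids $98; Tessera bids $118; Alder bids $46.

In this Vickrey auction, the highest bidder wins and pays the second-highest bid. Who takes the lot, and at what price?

Tessera pays $107

Vickrey auction: the highest bidder wins and pays the second-highest bid.
Bids in order: 118 (Tessera) > 107 (Dune) > 98 (Talon) > 75 (Brio) > 68 (Hale) > 64 (Arden) > …
Tessera wins with the highest bid; price is set by the runner-up at $107.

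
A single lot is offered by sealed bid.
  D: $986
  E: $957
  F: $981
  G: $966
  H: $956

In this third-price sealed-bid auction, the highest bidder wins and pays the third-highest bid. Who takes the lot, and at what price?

D pays $966

Third-price sealed-bid auction: the highest bidder wins and pays the third-highest bid.
Sorting bids: 986 (D) > 981 (F) > 966 (G) > 957 (E) > 956 (H)
D is highest; pays the third-highest bid, $966.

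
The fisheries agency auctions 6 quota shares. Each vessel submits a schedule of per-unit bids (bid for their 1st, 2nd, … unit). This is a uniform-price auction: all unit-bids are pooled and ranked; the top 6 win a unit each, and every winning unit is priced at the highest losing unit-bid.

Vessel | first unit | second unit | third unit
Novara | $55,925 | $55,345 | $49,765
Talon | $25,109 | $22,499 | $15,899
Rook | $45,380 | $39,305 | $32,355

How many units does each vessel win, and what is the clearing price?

All unit-bids, highest first — top 6: 55,925 (Novara-1), 55,345 (Novara-2), 49,765 (Novara-3), 45,380 (Rook-1), 39,305 (Rook-2), 32,355 (Rook-3)
Highest rejected unit-bid = $25,109.
Allocation: Novara 3, Rook 3.

Novara 3, Rook 3; clearing price $25,109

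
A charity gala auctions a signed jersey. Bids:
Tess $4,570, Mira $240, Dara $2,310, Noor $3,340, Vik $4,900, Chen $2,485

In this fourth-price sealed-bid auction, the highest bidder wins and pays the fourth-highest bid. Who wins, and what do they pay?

Vik pays $2,485

Bids ranked: 4,900 (Vik) > 4,570 (Tess) > 3,340 (Noor) > 2,485 (Chen) > 2,310 (Dara) > 240 (Mira)
Vik wins; payment is bid #4 in the ranking = $2,485.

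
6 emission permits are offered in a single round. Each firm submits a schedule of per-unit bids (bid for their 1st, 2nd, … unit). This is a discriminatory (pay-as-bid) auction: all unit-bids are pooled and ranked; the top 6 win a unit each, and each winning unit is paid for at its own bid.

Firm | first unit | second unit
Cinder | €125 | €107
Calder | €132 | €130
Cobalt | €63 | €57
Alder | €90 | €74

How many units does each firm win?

Merging the schedules and taking the best 6: 132 (Calder-1), 130 (Calder-2), 125 (Cinder-1), 107 (Cinder-2), 90 (Alder-1), 74 (Alder-2)
Next rejected bid: €63 (not a price — pay-as-bid).
Allocation: Alder 2, Calder 2, Cinder 2.

Alder 2, Calder 2, Cinder 2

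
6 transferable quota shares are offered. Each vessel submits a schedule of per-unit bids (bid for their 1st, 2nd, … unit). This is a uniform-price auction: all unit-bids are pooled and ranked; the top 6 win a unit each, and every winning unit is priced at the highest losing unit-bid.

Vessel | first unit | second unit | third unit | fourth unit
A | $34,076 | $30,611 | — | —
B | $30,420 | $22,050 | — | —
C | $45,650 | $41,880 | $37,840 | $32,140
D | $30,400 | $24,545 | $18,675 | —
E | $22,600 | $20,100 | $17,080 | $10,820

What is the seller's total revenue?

Merging the schedules and taking the best 6: 45,650 (C-1), 41,880 (C-2), 37,840 (C-3), 34,076 (A-1), 32,140 (C-4), 30,611 (A-2)
Highest rejected unit-bid = $30,420.
Allocation: A 2, C 4. Every unit priced at $30,420.
Revenue = 6 × 30,420 = $182,520.

Total revenue: $182,520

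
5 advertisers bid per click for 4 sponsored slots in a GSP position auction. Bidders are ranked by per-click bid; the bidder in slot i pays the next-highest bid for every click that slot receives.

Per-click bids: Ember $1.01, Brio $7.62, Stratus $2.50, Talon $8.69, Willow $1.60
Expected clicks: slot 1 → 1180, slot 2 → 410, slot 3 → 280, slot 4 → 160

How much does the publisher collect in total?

Total revenue: $10626.20

Sorting advertisers: $8.69 (Talon) > $7.62 (Brio) > $2.50 (Stratus) > $1.60 (Willow) > $1.01 (Ember)
Slot 1: Talon pays $7.62 × 1180 = $8991.60
Slot 2: Brio pays $2.50 × 410 = $1025.00
Slot 3: Stratus pays $1.60 × 280 = $448.00
Slot 4: Willow pays $1.01 × 160 = $161.60
Total = $10626.20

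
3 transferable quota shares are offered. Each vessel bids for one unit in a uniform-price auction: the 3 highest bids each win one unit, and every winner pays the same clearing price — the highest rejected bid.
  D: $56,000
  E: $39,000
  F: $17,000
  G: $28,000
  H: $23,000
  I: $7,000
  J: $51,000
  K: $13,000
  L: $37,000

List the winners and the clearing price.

D, J, E; each pays $37,000

Bids ranked high→low: 56,000 (D), 51,000 (J), 39,000 (E), 37,000 (L), 28,000 (G), …
The 3 highest are D, J, E.
Clearing price = highest rejected bid = $37,000.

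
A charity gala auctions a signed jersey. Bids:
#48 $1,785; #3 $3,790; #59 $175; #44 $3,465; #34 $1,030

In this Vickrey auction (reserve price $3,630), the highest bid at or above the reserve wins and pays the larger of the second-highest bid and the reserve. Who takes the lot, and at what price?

#3 pays $3,630

Bids in order: 3,790 (#3) > 3,465 (#44) > 1,785 (#48) > 1,030 (#34) > 175 (#59)
Highest eligible bid: #3 at $3,790.
max(second-highest $3,465, reserve $3,630) = $3,630.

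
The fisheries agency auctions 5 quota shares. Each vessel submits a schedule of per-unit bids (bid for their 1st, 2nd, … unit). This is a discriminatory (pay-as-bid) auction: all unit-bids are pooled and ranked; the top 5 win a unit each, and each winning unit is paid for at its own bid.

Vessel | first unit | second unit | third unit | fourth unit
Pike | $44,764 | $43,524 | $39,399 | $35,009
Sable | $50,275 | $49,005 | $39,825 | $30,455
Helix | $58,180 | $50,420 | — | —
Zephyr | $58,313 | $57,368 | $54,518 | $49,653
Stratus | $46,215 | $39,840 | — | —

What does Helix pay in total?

Helix pays $108,600

Pooled unit-bids ranked (top 5): 58,313 (Zephyr-1), 58,180 (Helix-1), 57,368 (Zephyr-2), 54,518 (Zephyr-3), 50,420 (Helix-2)
Next rejected bid: $50,275 (not a price — pay-as-bid).
Helix's winning unit-bids: 58,180 + 50,420 = $108,600.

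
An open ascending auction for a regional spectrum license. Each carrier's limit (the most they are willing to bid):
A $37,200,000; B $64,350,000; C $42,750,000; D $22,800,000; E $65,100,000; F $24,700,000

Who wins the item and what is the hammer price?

E wins at $64,350,000

Limits ranked: 65,100,000 (E) > 64,350,000 (B) > 42,750,000 (C) > 37,200,000 (A) > 24,700,000 (F) > 22,800,000 (D)
Bidding ends when B exits at $64,350,000; E takes it.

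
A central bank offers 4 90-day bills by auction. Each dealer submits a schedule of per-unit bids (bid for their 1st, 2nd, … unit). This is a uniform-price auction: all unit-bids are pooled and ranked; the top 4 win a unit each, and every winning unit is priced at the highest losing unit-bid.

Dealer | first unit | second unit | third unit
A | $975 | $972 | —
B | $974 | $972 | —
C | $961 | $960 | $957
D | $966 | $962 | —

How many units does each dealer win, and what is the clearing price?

Merging the schedules and taking the best 4: 975 (A-1), 974 (B-1), 972 (A-2), 972 (B-2)
First bid not allocated: $966.
Allocation: A 2, B 2.

A 2, B 2; clearing price $966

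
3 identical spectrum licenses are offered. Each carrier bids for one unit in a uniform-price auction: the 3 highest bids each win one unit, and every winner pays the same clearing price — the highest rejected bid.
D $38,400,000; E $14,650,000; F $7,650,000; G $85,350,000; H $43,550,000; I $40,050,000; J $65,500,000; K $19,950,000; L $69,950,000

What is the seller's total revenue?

Bids ranked high→low: 85,350,000 (G), 69,950,000 (L), 65,500,000 (J), 43,550,000 (H), 40,050,000 (I), …
Top 3: G, L, J.
Clearing price = highest rejected bid = $43,550,000.
Total revenue = 3 × $43,550,000 = $130,650,000.

Total revenue: $130,650,000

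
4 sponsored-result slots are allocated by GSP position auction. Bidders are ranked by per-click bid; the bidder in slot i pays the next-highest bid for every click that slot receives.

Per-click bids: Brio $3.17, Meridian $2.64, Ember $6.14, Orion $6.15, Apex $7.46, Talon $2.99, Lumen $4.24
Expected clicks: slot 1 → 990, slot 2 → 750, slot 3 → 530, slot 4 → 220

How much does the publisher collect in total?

Total revenue: $13638.10

Per-click bids in order: $7.46 (Apex) > $6.15 (Orion) > $6.14 (Ember) > $4.24 (Lumen) > $3.17 (Brio) > …
Slot 1: Apex pays $6.15 × 990 = $6088.50
Slot 2: Orion pays $6.14 × 750 = $4605.00
Slot 3: Ember pays $4.24 × 530 = $2247.20
Slot 4: Lumen pays $3.17 × 220 = $697.40
Total = $13638.10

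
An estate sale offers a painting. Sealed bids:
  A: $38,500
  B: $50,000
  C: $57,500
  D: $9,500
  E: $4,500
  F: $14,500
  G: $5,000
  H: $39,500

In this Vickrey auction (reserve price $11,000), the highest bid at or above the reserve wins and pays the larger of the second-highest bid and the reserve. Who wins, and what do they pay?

Rule: the highest bid at or above the reserve wins and pays the larger of the second-highest bid and the reserve.
Sorting bids: 57,500 (C) > 50,000 (B) > 39,500 (H) > 38,500 (A) > 14,500 (F) > 9,500 (D) > …
C has the top bid at or above the reserve ($57,500).
max(second-highest $50,000, reserve $11,000) = $50,000; the reserve does not bind.

C pays $50,000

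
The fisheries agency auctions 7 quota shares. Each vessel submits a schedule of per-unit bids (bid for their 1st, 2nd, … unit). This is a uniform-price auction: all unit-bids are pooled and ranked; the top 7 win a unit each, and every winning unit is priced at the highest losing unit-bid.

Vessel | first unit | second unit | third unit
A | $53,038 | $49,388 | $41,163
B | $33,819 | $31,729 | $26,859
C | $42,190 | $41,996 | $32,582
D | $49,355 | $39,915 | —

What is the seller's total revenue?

Pooled unit-bids ranked (top 7): 53,038 (A-1), 49,388 (A-2), 49,355 (D-1), 42,190 (C-1), 41,996 (C-2), 41,163 (A-3), 39,915 (D-2)
Highest rejected unit-bid = $33,819.
Allocation: A 3, C 2, D 2. Every unit priced at $33,819.
Revenue = 7 × 33,819 = $236,733.

Total revenue: $236,733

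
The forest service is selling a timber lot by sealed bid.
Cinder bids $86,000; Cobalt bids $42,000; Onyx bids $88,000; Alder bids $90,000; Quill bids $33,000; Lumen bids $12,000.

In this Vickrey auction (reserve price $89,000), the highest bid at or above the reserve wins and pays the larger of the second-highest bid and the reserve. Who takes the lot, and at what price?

Bids ranked: 90,000 (Alder) > 88,000 (Onyx) > 86,000 (Cinder) > 42,000 (Cobalt) > 33,000 (Quill) > 12,000 (Lumen)
Alder has the top bid at or above the reserve ($90,000).
max(second-highest $88,000, reserve $89,000) = $89,000.

Alder pays $89,000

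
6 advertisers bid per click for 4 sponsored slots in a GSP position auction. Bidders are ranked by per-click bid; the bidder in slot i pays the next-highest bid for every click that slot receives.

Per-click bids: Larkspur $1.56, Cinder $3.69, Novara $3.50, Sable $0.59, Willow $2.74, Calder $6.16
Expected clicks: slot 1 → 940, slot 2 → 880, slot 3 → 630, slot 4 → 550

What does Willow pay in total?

Sorting advertisers: $6.16 (Calder) > $3.69 (Cinder) > $3.50 (Novara) > $2.74 (Willow) > $1.56 (Larkspur) > …
Willow holds slot 4 → pays next bid $1.56 × 550 clicks = $858.00.

Willow pays $858.00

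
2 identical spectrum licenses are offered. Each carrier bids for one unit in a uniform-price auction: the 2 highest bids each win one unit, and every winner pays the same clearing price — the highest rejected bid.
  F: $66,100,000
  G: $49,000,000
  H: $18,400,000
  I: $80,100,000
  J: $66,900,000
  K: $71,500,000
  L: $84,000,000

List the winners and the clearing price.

L, I; each pays $71,500,000

Sorting: 84,000,000 (L), 80,100,000 (I), 71,500,000 (K), 66,900,000 (J), …
Winners (2 units): L, I.
Highest unsuccessful bid: $71,500,000 → clearing price.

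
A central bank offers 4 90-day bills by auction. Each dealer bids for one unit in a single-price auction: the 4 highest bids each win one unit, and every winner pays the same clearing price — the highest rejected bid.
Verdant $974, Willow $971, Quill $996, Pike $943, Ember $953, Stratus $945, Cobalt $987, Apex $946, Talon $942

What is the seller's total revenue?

Total revenue: $3,812

Ordering the bids: 996 (Quill), 987 (Cobalt), 974 (Verdant), 971 (Willow), 953 (Ember), 946 (Apex), …
The 4 highest are Quill, Cobalt, Verdant, Willow.
First losing bid is Ember's $953, which sets the uniform price.
Total revenue = 4 × $953 = $3,812.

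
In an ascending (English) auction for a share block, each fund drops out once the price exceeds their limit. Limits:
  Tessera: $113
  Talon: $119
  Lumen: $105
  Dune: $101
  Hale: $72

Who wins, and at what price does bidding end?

Talon wins at $113

Ascending (English) auction: the price rises until one bidder remains; the winner pays the price at which the last rival dropped out.
Limits in order: 119 (Talon) > 113 (Tessera) > 105 (Lumen) > 101 (Dune) > 72 (Hale)
Bidding ends when Tessera exits at $113; Talon takes it.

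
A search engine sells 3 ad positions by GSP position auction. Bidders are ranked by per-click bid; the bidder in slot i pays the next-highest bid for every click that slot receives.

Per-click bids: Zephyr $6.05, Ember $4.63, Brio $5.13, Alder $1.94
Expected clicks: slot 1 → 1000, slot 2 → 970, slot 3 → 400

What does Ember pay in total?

Sorting advertisers: $6.05 (Zephyr) > $5.13 (Brio) > $4.63 (Ember) > $1.94 (Alder)
Ember holds slot 3 → pays next bid $1.94 × 400 clicks = $776.00.

Ember pays $776.00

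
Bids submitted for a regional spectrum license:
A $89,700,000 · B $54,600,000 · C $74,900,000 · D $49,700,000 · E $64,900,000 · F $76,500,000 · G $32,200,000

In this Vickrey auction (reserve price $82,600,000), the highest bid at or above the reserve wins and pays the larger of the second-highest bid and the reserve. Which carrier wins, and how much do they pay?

A pays $82,600,000

Bids in order: 89,700,000 (A) > 76,500,000 (F) > 74,900,000 (C) > 64,900,000 (E) > 54,600,000 (B) > 49,700,000 (D) > …
Highest eligible bid: A at $89,700,000.
max(second-highest $76,500,000, reserve $82,600,000) = $82,600,000.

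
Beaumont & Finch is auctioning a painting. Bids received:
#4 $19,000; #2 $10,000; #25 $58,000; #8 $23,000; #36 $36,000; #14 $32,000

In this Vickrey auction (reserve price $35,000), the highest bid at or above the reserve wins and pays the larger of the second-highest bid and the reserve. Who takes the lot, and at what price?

#25 pays $36,000

Sorting bids: 58,000 (#25) > 36,000 (#36) > 32,000 (#14) > 23,000 (#8) > 19,000 (#4) > 10,000 (#2)
Highest eligible bid: #25 at $58,000.
max(second-highest $36,000, reserve $35,000) = $36,000; the reserve does not bind.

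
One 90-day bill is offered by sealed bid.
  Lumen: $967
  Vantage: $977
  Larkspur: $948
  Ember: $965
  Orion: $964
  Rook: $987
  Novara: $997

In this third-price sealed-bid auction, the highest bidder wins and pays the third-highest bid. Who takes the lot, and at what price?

Novara pays $977

Bids ranked: 997 (Novara) > 987 (Rook) > 977 (Vantage) > 967 (Lumen) > 965 (Ember) > 964 (Orion) > …
Novara is highest; pays the third-highest bid, $977.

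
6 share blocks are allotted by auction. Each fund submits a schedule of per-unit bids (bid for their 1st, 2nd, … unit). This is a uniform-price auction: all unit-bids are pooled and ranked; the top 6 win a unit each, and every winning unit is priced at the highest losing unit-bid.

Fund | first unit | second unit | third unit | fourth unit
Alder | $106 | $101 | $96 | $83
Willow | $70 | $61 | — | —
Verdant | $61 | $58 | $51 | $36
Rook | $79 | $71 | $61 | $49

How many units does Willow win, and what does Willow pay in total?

Willow: 0 units, pays $0

Merging the schedules and taking the best 6: 106 (Alder-1), 101 (Alder-2), 96 (Alder-3), 83 (Alder-4), 79 (Rook-1), 71 (Rook-2)
Highest rejected unit-bid = $70.
Willow wins 0 unit(s) at $70 each.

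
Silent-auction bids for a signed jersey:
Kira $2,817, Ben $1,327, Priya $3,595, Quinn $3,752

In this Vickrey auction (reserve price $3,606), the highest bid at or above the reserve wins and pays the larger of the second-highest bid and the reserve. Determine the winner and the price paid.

Vickrey auction (reserve price $3,606): the highest bid at or above the reserve wins and pays the larger of the second-highest bid and the reserve.
Bids ranked: 3,752 (Quinn) > 3,595 (Priya) > 2,817 (Kira) > 1,327 (Ben)
Highest eligible bid: Quinn at $3,752.
max(second-highest $3,595, reserve $3,606) = $3,606.

Quinn pays $3,606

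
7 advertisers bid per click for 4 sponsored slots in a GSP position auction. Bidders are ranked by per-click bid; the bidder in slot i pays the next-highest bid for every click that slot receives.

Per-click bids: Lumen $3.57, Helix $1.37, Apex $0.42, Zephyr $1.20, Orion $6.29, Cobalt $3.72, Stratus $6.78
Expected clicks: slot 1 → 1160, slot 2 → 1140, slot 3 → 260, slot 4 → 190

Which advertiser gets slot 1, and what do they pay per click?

Ranked by bid: $6.78 (Stratus) > $6.29 (Orion) > $3.72 (Cobalt) > $3.57 (Lumen) > $1.37 (Helix) > …
Slot 1 goes to the first-ranked bidder, Stratus, who pays the next bid down: $6.29/click.

Stratus; $6.29 per click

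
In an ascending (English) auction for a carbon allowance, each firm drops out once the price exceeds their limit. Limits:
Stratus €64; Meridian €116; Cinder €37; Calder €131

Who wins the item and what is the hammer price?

Calder wins at €116

Limits in order: 131 (Calder) > 116 (Meridian) > 64 (Stratus) > 37 (Cinder)
Once the price passes €116, only Calder is left; the hammer falls at Meridian's limit of €116.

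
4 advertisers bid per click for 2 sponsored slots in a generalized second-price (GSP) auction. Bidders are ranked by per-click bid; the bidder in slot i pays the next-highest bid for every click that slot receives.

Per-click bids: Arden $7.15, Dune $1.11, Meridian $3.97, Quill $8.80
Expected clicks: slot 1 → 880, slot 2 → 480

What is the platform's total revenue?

Total revenue: $8197.60

Per-click bids in order: $8.80 (Quill) > $7.15 (Arden) > $3.97 (Meridian) > …
Slot 1: Quill pays $7.15 × 880 = $6292.00
Slot 2: Arden pays $3.97 × 480 = $1905.60
Total = $8197.60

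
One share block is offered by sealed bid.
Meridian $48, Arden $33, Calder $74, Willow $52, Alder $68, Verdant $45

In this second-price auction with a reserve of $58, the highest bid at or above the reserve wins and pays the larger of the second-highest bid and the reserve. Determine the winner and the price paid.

Second-price auction with a reserve of $58: the highest bid at or above the reserve wins and pays the larger of the second-highest bid and the reserve.
Sorting bids: 74 (Calder) > 68 (Alder) > 52 (Willow) > 48 (Meridian) > 45 (Verdant) > 33 (Arden)
Highest eligible bid: Calder at $74.
Second-highest bid $68 exceeds the reserve $58 → payment $68.

Calder pays $68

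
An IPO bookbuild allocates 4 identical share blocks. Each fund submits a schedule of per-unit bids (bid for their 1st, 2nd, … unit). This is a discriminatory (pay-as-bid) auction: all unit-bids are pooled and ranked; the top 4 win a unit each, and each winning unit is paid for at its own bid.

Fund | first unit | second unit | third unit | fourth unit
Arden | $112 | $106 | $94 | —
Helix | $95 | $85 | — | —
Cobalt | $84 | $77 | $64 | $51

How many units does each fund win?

Merging the schedules and taking the best 4: 112 (Arden-1), 106 (Arden-2), 95 (Helix-1), 94 (Arden-3)
Next rejected bid: $85 (not a price — pay-as-bid).
Allocation: Arden 3, Helix 1.

Arden 3, Helix 1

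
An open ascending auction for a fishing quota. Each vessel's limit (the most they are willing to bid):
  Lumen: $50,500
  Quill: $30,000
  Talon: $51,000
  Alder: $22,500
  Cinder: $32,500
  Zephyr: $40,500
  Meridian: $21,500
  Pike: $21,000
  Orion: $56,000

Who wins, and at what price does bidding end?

Orion wins at $51,000

Limits in order: 56,000 (Orion) > 51,000 (Talon) > 50,500 (Lumen) > 40,500 (Zephyr) > 32,500 (Cinder) > 30,000 (Quill) > …
Talon is the last rival to drop out, at $51,000; Orion remains and wins at that price.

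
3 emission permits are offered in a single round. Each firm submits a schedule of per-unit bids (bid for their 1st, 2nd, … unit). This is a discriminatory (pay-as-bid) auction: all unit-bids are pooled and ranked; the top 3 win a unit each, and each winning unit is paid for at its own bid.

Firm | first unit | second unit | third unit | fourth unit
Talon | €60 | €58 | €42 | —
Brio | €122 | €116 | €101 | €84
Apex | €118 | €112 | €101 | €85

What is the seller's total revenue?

All unit-bids, highest first — top 3: 122 (Brio-1), 118 (Apex-1), 116 (Brio-2)
Next rejected bid: €112 (not a price — pay-as-bid).
Each winning unit pays its own bid.
Revenue = 122 + 118 + 116 = €356.

Total revenue: €356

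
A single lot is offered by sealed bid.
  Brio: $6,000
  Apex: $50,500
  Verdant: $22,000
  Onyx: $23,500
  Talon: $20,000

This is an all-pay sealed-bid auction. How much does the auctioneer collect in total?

Total revenue: $122,000

Sorting bids: 50,500 (Apex) > 23,500 (Onyx) > 22,000 (Verdant) > 20,000 (Talon) > 6,000 (Brio)
Apex wins with the top bid; all bids are sunk regardless.
Every bidder forfeits their bid regardless of winning.
Revenue = 6,000 + 50,500 + 22,000 + 23,500 + 20,000 = $122,000.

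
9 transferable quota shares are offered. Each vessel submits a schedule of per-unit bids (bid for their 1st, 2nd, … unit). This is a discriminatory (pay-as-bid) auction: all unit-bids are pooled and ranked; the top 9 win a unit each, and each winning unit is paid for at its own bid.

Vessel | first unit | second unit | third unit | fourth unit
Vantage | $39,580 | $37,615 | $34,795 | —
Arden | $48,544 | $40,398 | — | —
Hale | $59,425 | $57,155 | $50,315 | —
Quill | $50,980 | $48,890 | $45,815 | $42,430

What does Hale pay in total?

Pooled unit-bids ranked (top 9): 59,425 (Hale-1), 57,155 (Hale-2), 50,980 (Quill-1), 50,315 (Hale-3), 48,890 (Quill-2), 48,544 (Arden-1), 45,815 (Quill-3), 42,430 (Quill-4), 40,398 (Arden-2)
Next rejected bid: $39,580 (not a price — pay-as-bid).
Hale's winning unit-bids: 59,425 + 57,155 + 50,315 = $166,895.

Hale pays $166,895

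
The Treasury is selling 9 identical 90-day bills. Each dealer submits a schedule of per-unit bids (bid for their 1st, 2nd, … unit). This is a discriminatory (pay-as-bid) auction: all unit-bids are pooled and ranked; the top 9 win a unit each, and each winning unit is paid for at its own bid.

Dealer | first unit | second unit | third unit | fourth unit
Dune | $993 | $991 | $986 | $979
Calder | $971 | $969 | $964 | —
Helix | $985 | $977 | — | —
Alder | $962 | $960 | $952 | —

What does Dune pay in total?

All unit-bids, highest first — top 9: 993 (Dune-1), 991 (Dune-2), 986 (Dune-3), 985 (Helix-1), 979 (Dune-4), 977 (Helix-2), 971 (Calder-1), 969 (Calder-2), 964 (Calder-3)
Next rejected bid: $962 (not a price — pay-as-bid).
Dune's winning unit-bids: 993 + 991 + 986 + 979 = $3,949.

Dune pays $3,949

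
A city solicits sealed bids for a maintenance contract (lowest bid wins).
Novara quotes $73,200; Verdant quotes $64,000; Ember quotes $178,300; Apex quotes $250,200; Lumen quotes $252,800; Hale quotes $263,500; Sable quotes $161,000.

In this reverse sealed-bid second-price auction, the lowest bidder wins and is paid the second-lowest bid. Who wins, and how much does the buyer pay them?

Verdant is paid $73,200

Bids in order: 64,000 (Verdant) < 73,200 (Novara) < 161,000 (Sable) < 178,300 (Ember) < 250,200 (Apex) < 252,800 (Lumen) < …
Second-price: Verdant is paid Novara's bid of $73,200.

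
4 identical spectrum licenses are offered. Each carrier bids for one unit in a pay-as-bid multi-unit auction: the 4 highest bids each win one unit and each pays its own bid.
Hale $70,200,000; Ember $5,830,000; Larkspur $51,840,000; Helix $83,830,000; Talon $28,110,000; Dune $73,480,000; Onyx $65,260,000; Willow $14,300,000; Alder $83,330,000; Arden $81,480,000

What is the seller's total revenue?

Total revenue: $322,120,000

Ordering the bids: 83,830,000 (Helix), 83,330,000 (Alder), 81,480,000 (Arden), 73,480,000 (Dune), 70,200,000 (Hale), 65,260,000 (Onyx), …
Winners (4 units): Helix, Alder, Arden, Dune.
Total revenue = 83,830,000 + 83,330,000 + 81,480,000 + 73,480,000 = $322,120,000.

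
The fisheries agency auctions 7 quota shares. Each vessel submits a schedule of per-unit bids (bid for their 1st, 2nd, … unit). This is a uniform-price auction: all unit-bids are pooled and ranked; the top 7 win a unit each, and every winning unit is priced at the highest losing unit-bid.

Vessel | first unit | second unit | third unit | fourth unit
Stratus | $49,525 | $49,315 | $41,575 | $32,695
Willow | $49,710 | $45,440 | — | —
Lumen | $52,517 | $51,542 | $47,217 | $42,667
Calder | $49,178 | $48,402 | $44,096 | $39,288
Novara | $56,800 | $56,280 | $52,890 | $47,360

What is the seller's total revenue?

All unit-bids, highest first — top 7: 56,800 (Novara-1), 56,280 (Novara-2), 52,890 (Novara-3), 52,517 (Lumen-1), 51,542 (Lumen-2), 49,710 (Willow-1), 49,525 (Stratus-1)
First bid not allocated: $49,315.
Allocation: Lumen 2, Novara 3, Stratus 1, Willow 1. Every unit priced at $49,315.
Revenue = 7 × 49,315 = $345,205.

Total revenue: $345,205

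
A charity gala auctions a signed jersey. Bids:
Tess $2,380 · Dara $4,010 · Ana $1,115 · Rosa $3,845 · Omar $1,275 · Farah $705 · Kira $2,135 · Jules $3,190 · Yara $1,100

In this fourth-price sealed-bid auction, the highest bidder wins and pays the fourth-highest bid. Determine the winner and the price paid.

Rule: the highest bidder wins and pays the fourth-highest bid.
Bids ranked: 4,010 (Dara) > 3,845 (Rosa) > 3,190 (Jules) > 2,380 (Tess) > 2,135 (Kira) > 1,275 (Omar) > …
Dara wins; payment is bid #4 in the ranking = $2,380.

Dara pays $2,380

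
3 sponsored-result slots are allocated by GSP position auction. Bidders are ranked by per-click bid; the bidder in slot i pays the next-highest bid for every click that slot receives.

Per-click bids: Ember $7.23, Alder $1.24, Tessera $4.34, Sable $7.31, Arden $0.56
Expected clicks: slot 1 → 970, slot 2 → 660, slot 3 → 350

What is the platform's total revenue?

Total revenue: $10311.50

Per-click bids in order: $7.31 (Sable) > $7.23 (Ember) > $4.34 (Tessera) > $1.24 (Alder) > …
Slot 1: Sable pays $7.23 × 970 = $7013.10
Slot 2: Ember pays $4.34 × 660 = $2864.40
Slot 3: Tessera pays $1.24 × 350 = $434.00
Total = $10311.50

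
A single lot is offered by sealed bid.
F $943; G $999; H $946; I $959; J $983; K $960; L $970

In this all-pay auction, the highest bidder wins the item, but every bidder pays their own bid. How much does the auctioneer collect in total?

Bids in order: 999 (G) > 983 (J) > 970 (L) > 960 (K) > 959 (I) > 946 (H) > …
G wins with the top bid; all bids are sunk regardless.
Every bidder forfeits their bid regardless of winning.
Revenue = 943 + 999 + 946 + 959 + 983 + 960 + 970 = $6,760.

Total revenue: $6,760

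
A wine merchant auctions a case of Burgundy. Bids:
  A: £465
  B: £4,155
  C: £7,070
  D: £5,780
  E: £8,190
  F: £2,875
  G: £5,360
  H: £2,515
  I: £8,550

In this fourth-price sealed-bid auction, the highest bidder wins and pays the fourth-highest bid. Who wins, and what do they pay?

I pays £5,780

Fourth-price sealed-bid auction: the highest bidder wins and pays the fourth-highest bid.
Bids in order: 8,550 (I) > 8,190 (E) > 7,070 (C) > 5,780 (D) > 5,360 (G) > 4,155 (B) > …
I is highest; pays the fourth-highest bid, £5,780.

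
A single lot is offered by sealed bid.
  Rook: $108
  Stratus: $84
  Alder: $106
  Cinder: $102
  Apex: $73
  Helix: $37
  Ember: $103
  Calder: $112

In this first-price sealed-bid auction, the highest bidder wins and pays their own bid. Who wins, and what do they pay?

Calder pays $112

Bids ranked: 112 (Calder) > 108 (Rook) > 106 (Alder) > 103 (Ember) > 102 (Cinder) > 84 (Stratus) > …
First-price: Calder pays what they bid, $112.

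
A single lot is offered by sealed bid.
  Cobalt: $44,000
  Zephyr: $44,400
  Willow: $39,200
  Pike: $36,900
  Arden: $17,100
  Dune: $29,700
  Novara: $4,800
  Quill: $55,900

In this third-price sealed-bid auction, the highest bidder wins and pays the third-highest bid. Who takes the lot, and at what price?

Quill pays $44,000

Third-price sealed-bid auction: the highest bidder wins and pays the third-highest bid.
Sorting bids: 55,900 (Quill) > 44,400 (Zephyr) > 44,000 (Cobalt) > 39,200 (Willow) > 36,900 (Pike) > 29,700 (Dune) > …
Quill wins; payment is bid #3 in the ranking = $44,000.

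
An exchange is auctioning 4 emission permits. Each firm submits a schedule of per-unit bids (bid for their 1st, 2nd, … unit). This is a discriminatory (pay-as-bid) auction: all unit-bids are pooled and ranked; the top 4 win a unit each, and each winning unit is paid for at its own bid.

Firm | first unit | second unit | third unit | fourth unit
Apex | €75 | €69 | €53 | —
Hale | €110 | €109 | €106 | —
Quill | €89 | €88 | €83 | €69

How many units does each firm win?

Hale 3, Quill 1

Pooled unit-bids ranked (top 4): 110 (Hale-1), 109 (Hale-2), 106 (Hale-3), 89 (Quill-1)
Next rejected bid: €88 (not a price — pay-as-bid).
Allocation: Hale 3, Quill 1.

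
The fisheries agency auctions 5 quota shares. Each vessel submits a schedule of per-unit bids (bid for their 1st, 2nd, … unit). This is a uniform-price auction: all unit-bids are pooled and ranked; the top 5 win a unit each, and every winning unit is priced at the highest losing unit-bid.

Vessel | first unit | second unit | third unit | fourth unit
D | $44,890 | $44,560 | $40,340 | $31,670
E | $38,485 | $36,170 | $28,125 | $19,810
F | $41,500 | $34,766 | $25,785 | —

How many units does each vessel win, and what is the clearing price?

All unit-bids, highest first — top 5: 44,890 (D-1), 44,560 (D-2), 41,500 (F-1), 40,340 (D-3), 38,485 (E-1)
Highest rejected unit-bid = $36,170.
Allocation: D 3, E 1, F 1.

D 3, E 1, F 1; clearing price $36,170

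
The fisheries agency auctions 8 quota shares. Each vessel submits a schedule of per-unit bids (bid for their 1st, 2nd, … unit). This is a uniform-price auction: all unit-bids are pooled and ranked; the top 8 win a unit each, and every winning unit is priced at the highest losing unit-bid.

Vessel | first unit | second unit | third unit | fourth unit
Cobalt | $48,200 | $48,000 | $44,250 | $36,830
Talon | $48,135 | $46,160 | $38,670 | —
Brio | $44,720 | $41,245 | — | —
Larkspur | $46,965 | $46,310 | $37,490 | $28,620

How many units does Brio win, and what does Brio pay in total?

Brio: 1 unit, pays $41,245

Pooled unit-bids ranked (top 8): 48,200 (Cobalt-1), 48,135 (Talon-1), 48,000 (Cobalt-2), 46,965 (Larkspur-1), 46,310 (Larkspur-2), 46,160 (Talon-2), 44,720 (Brio-1), 44,250 (Cobalt-3)
The (k+1)-th unit-bid is $41,245.
Brio wins 1 unit(s) at $41,245 each.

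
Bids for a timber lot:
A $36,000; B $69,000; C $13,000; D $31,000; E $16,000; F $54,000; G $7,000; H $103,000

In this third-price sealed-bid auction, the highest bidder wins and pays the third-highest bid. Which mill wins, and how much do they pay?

H pays $54,000

Bids in order: 103,000 (H) > 69,000 (B) > 54,000 (F) > 36,000 (A) > 31,000 (D) > 16,000 (E) > …
H wins; payment is bid #3 in the ranking = $54,000.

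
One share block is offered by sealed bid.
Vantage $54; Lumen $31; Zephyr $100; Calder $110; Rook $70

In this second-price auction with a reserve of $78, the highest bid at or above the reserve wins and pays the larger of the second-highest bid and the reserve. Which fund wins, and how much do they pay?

Sorting bids: 110 (Calder) > 100 (Zephyr) > 70 (Rook) > 54 (Vantage) > 31 (Lumen)
Highest eligible bid: Calder at $110.
Second-highest bid $100 exceeds the reserve $78 → payment $100.

Calder pays $100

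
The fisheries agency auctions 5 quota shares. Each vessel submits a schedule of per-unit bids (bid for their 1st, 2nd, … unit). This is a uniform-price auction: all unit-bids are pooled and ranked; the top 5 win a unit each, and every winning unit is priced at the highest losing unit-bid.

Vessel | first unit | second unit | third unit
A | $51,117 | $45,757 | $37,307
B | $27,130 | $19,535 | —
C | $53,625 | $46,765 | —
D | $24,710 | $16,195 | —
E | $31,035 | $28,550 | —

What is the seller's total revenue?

Total revenue: $155,175

All unit-bids, highest first — top 5: 53,625 (C-1), 51,117 (A-1), 46,765 (C-2), 45,757 (A-2), 37,307 (A-3)
Highest rejected unit-bid = $31,035.
Allocation: A 3, C 2. Every unit priced at $31,035.
Revenue = 5 × 31,035 = $155,175.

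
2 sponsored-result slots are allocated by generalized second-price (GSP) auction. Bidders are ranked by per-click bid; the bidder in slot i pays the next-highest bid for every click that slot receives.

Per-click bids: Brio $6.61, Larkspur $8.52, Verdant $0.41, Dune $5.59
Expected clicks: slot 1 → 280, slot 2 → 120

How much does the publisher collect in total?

Sorting advertisers: $8.52 (Larkspur) > $6.61 (Brio) > $5.59 (Dune) > …
Slot 1: Larkspur pays $6.61 × 280 = $1850.80
Slot 2: Brio pays $5.59 × 120 = $670.80
Total = $2521.60

Total revenue: $2521.60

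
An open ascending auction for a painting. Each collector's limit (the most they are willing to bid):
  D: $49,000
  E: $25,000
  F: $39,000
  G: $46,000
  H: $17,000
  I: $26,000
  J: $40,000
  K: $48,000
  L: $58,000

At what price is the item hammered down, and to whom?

Rule: the price rises until one bidder remains; the winner pays the price at which the last rival dropped out.
Sorting limits: 58,000 (L) > 49,000 (D) > 48,000 (K) > 46,000 (G) > 40,000 (J) > 39,000 (F) > …
Once the price passes $49,000, only L is left; the hammer falls at D's limit of $49,000.

L wins at $49,000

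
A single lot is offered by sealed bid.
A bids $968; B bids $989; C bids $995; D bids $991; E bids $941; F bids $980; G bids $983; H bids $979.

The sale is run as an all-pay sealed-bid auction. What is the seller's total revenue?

Total revenue: $7,826

All-pay sealed-bid auction: the highest bidder wins the item, but every bidder pays their own bid.
Bids ranked: 995 (C) > 991 (D) > 989 (B) > 983 (G) > 980 (F) > 979 (H) > …
Every bidder forfeits their bid regardless of winning.
Revenue = 968 + 989 + 995 + 991 + 941 + 980 + 983 + 979 = $7,826.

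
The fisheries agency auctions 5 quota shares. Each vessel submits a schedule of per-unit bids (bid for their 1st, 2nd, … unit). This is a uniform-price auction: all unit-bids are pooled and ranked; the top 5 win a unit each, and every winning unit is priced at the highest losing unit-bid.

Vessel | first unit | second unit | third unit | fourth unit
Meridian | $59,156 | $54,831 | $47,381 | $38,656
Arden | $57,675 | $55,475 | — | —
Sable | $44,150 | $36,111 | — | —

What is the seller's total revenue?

Merging the schedules and taking the best 5: 59,156 (Meridian-1), 57,675 (Arden-1), 55,475 (Arden-2), 54,831 (Meridian-2), 47,381 (Meridian-3)
The (k+1)-th unit-bid is $44,150.
Allocation: Arden 2, Meridian 3. Every unit priced at $44,150.
Revenue = 5 × 44,150 = $220,750.

Total revenue: $220,750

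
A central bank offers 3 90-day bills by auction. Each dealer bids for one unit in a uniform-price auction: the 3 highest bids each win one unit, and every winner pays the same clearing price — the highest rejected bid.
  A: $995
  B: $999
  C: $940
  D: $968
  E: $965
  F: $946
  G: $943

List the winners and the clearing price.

B, A, D; each pays $965

Ordering the bids: 999 (B), 995 (A), 968 (D), 965 (E), 946 (F), …
Top 3: B, A, D.
Clearing price = highest rejected bid = $965.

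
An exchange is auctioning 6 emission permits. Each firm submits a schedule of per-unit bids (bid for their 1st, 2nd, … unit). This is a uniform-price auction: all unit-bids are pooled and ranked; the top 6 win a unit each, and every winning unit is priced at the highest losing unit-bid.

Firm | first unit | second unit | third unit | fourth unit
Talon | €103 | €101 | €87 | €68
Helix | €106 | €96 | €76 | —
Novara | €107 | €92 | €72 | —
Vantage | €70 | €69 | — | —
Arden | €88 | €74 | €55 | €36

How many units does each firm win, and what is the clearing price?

Helix 2, Novara 2, Talon 2; clearing price €88

All unit-bids, highest first — top 6: 107 (Novara-1), 106 (Helix-1), 103 (Talon-1), 101 (Talon-2), 96 (Helix-2), 92 (Novara-2)
The (k+1)-th unit-bid is €88.
Allocation: Helix 2, Novara 2, Talon 2.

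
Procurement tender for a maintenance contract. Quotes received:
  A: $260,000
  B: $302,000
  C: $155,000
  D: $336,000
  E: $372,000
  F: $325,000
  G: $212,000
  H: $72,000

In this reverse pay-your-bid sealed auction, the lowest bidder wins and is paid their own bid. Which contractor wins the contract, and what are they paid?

Bids in order: 72,000 (H) < 155,000 (C) < 212,000 (G) < 260,000 (A) < 302,000 (B) < 325,000 (F) < …
H is lowest → is paid own bid, $72,000.

H is paid $72,000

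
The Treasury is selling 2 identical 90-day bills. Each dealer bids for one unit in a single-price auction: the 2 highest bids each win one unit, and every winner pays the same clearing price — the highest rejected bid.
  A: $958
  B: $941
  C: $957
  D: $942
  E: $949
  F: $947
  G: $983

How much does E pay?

E pays $0

Sorting: 983 (G), 958 (A), 957 (C), 949 (E), …
Winners (2 units): G, A.
Highest unsuccessful bid: $957 → clearing price.
E does not win → pays $0.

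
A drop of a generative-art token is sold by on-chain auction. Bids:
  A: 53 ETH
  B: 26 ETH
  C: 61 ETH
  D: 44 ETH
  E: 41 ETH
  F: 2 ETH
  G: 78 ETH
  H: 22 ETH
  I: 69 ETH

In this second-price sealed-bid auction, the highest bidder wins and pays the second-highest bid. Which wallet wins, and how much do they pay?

Sorting bids: 78 (G) > 69 (I) > 61 (C) > 53 (A) > 44 (D) > 41 (E) > …
G is highest; pays the second-highest bid, 69 ETH.

G pays 69 ETH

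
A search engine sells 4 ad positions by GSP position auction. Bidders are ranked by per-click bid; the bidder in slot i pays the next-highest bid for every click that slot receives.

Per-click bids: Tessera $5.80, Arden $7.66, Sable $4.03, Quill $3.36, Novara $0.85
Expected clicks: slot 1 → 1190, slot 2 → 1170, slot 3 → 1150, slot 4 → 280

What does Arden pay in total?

Arden pays $6902.00

Sorting advertisers: $7.66 (Arden) > $5.80 (Tessera) > $4.03 (Sable) > $3.36 (Quill) > $0.85 (Novara)
Arden holds slot 1 → pays next bid $5.80 × 1190 clicks = $6902.00.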